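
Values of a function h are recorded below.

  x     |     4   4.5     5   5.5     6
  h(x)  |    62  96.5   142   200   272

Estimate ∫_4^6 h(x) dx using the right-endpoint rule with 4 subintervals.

Δx = 0.5.
Sum = 0.5·[96.5 + 142 + 200 + 272] = 355.25.

355.25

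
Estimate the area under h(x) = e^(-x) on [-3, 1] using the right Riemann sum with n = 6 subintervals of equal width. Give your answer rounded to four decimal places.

Δx = (1 − (-3))/6 = 2/3.
Right endpoints: -7/3, -5/3, -1, -1/3, 1/3, 1.
h(-7/3) ≈ 10.3123, h(-5/3) ≈ 5.2945, h(-1) ≈ 2.7183, h(-1/3) ≈ 1.3956, h(1/3) ≈ 0.7165, h(1) ≈ 0.3679.
Sum = Δx · [h(-7/3) + h(-5/3) + h(-1) + ...].
Sum ≈ 13.8700.

13.8700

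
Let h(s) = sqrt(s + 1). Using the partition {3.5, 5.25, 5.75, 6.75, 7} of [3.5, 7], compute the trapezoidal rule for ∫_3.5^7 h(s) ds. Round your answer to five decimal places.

Subinterval widths: 1.75, 0.5, 1, 0.25.
h(3.5) ≈ 2.12132, h(5.25) ≈ 2.50000, h(5.75) ≈ 2.59808, h(6.75) ≈ 2.78388, h(7) ≈ 2.82843.
On each subinterval the trapezoid contributes (Δs_i/2)·[h(s_{i-1}) + h(s_i)].
Sum ≈ 8.71069.

8.71069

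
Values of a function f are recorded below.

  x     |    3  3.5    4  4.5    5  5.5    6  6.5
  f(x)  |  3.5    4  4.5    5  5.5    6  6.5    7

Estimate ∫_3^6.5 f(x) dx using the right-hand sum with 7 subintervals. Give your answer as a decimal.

19.25

Δx = 0.5.
Sum = 0.5·[4 + 4.5 + 5 + 5.5 + 6 + 6.5 + 7] = 19.25.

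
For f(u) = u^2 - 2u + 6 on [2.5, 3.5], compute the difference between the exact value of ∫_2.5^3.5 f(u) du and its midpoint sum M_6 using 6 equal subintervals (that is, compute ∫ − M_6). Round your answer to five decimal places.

0.00231

Exact integral: ∫_2.5^3.5 f(u) du ≈ 9.0833333.
M_6 ≈ 9.0810185.
Error ≈ 9.0833333 − 9.0810185 ≈ 0.00231.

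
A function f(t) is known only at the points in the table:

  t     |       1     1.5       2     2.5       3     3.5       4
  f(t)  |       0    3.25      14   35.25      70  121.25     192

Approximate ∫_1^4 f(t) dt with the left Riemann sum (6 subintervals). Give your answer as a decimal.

121.875

Δt = 0.5.
Sum = 0.5·[0 + 3.25 + 14 + 35.25 + 70 + 121.25] = 121.875.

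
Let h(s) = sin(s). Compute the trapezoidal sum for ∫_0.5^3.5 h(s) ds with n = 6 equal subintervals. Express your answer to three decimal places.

1.776

Δs = (3.5 − 0.5)/6 = 0.5.
h(0.5) ≈ 0.479, h(1) ≈ 0.841, h(1.5) ≈ 0.997, h(2) ≈ 0.909, h(2.5) ≈ 0.598, h(3) ≈ 0.141, h(3.5) ≈ -0.351.
T_6 = (Δs/2)·[h(s_0) + 2h(s_1) + ... + 2h(s_{5}) + h(s_6)].
Sum ≈ 1.776.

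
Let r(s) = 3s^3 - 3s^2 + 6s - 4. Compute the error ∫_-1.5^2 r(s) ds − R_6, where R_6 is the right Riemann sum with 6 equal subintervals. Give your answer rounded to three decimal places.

-14.398

Exact integral: ∫_-1.5^2 r(s) ds = -11.921875.
R_6 ≈ 2.47613.
Error ≈ -11.921875 − 2.47613 ≈ -14.398.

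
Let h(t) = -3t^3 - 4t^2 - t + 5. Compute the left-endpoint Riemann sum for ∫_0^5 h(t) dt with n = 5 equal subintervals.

Δt = (5 − 0)/5 = 1.
Left endpoints: 0, 1, 2, 3, 4.
h(0) = 5, h(1) = -3, h(2) = -37, h(3) = -115, h(4) = -255.
Sum = Δt · [h(0) + h(1) + h(2) + h(3) + h(4)].
Sum = -405.

-405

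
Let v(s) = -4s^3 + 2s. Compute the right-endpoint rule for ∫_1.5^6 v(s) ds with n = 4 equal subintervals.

-1773.24609375

Δs = (6 − 1.5)/4 = 1.125.
Right endpoints: 2.625, 3.75, 4.875, 6.
v(2.625) = -67.1015625, v(3.75) = -203.4375, v(4.875) = -453.6796875, v(6) = -852.
Sum = Δs · [v(2.625) + v(3.75) + v(4.875) + v(6)].
Sum = -1773.24609375.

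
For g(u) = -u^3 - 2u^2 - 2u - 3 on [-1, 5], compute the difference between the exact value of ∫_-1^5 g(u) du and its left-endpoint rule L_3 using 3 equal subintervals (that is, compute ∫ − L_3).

-154

Exact integral: ∫_-1^5 g(u) du = -282.
L_3 = -128.
Error = -282 − (-128) = -154.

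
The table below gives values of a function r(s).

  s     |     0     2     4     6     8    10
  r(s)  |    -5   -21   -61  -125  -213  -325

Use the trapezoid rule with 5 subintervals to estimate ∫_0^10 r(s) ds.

-1170

Δs = 2.
T_5 = (2/2)·[(-5) + 2·(-21) + 2·(-61) + 2·(-125) + 2·(-213) + (-325)] = -1170.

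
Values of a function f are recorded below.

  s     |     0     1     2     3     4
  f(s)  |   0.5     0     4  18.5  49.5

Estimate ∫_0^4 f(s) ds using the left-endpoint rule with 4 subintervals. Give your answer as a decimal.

Δs = 1.
Sum = 1·[0.5 + 0 + 4 + 18.5] = 23.

23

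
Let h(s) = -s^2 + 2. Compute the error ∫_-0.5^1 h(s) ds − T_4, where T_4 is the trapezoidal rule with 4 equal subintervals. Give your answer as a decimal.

Exact integral: ∫_-0.5^1 h(s) ds = 2.625.
T_4 = 2.58984375.
Error = 2.625 − 2.58984375 = 0.03515625.

0.03515625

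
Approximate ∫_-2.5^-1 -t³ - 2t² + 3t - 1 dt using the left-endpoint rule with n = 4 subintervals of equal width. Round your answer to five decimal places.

Δt = (-1 − (-2.5))/4 = 0.375.
Left endpoints: -2.5, -2.125, -1.75, -1.375.
f(-2.5) = -5.375, f(-2.125) = -3487/512, f(-1.75) = -7.015625, f(-1.375) = -3229/512.
Sum = Δt · [f(-2.5) + f(-2.125) + f(-1.75) + f(-1.375)].
Sum ≈ -9.56543.

-9.56543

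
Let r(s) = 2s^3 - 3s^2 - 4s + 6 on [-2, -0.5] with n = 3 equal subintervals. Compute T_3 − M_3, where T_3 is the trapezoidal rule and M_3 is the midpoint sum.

-0.984375

T_3 = 0.
M_3 = 0.984375.
T_3 − M_3 = -0.984375.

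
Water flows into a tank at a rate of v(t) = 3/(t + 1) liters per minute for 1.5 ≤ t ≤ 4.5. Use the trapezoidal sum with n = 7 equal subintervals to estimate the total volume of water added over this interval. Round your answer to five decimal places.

Δt = (4.5 − 1.5)/7 = 3/7.
v(1.5) = 1.2, v(27/14) = 42/41, v(33/14) = 42/47, v(39/14) = 42/53, v(45/14) = 42/59, v(51/14) = 42/65, v(57/14) = 42/71, v(4.5) = 6/11.
T_7 = (Δt/2)·[v(t_0) + 2v(t_1) + ... + 2v(t_{6}) + v(t_7)].
Sum ≈ 2.37118.

2.37118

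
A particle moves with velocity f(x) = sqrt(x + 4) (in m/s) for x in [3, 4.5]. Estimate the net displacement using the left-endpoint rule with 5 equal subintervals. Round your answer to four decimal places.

4.1336

Δx = (4.5 − 3)/5 = 0.3.
Left endpoints: 3, 3.3, 3.6, 3.9, 4.2.
f(3) ≈ 2.6458, f(3.3) ≈ 2.7019, f(3.6) ≈ 2.7568, f(3.9) ≈ 2.8107, f(4.2) ≈ 2.8636.
Sum = Δx · [f(3) + f(3.3) + f(3.6) + f(3.9) + f(4.2)].
Sum ≈ 4.1336.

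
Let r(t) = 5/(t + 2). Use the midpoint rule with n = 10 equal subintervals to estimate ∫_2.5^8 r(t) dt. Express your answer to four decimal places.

Δt = (8 − 2.5)/10 = 0.55.
Midpoints: 2.775, 3.325, 3.875, 4.425, 4.975, 5.525, 6.075, 6.625, 7.175, 7.725.
r(2.775) = 200/191, r(3.325) = 200/213, r(3.875) = 40/47, r(4.425) = 200/257, r(4.975) = 200/279, r(5.525) = 200/301, r(6.075) = 200/323, r(6.625) = 40/69, r(7.175) = 200/367, r(7.725) = 200/389.
Sum = Δt · [r(2.775) + r(3.325) + r(3.875) + ...].
Sum ≈ 3.9901.

3.9901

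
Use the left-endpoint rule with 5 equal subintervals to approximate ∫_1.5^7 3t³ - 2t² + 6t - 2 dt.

Δt = (7 − 1.5)/5 = 1.1.
Left endpoints: 1.5, 2.6, 3.7, 4.8, 5.9.
f(1.5) = 12.625, f(2.6) = 52.808, f(3.7) = 144.779, f(4.8) = 312.496, f(5.9) = 579.917.
Sum = Δt · [f(1.5) + f(2.6) + f(3.7) + f(4.8) + f(5.9)].
Sum = 1212.8875.

1212.8875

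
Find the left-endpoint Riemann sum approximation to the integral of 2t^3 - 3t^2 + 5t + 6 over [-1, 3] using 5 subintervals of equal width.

Δt = (3 − (-1))/5 = 0.8.
Left endpoints: -1, -0.2, 0.6, 1.4, 2.2.
f(-1) = -4, f(-0.2) = 4.864, f(0.6) = 8.352, f(1.4) = 12.608, f(2.2) = 23.776.
Sum = Δt · [f(-1) + f(-0.2) + f(0.6) + f(1.4) + f(2.2)].
Sum = 36.48.

36.48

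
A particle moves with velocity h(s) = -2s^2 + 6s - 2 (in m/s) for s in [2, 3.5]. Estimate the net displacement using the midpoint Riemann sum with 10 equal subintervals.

Δs = (3.5 − 2)/10 = 0.15.
Midpoints: 2.075, 2.225, 2.375, 2.525, 2.675, 2.825, 2.975, 3.125, 3.275, 3.425.
h(2.075) = 1.83875, h(2.225) = 1.44875, h(2.375) = 0.96875, h(2.525) = 0.39875, h(2.675) = -0.26125, h(2.825) = -1.01125, h(2.975) = -1.85125, h(3.125) = -2.78125, h(3.275) = -3.80125, h(3.425) = -4.91125.
Sum = Δs · [h(2.075) + h(2.225) + h(2.375) + ...].
Sum = -1.494375.

-1.494375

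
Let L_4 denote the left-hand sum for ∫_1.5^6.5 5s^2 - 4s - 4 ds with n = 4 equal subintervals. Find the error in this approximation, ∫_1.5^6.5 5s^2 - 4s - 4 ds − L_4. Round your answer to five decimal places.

Exact integral: ∫_1.5^6.5 f(s) ds ≈ 352.0833333.
L_4 = 246.09375.
Error ≈ 352.0833333 − 246.09375 ≈ 105.98958.

105.98958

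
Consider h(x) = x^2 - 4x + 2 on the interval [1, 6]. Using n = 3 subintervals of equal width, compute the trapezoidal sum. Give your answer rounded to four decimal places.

13.9815

Δx = (6 − 1)/3 = 5/3.
h(1) = -1, h(8/3) = -14/9, h(13/3) = 31/9, h(6) = 14.
T_3 = (Δx/2)·[h(x_0) + 2h(x_1) + 2h(x_2) + h(x_3)].
Sum ≈ 13.9815.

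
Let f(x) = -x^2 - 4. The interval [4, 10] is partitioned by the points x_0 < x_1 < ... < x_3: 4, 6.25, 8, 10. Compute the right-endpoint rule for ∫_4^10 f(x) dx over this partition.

Subinterval widths: 2.25, 1.75, 2.
Right endpoints: 6.25, 8, 10.
f(6.25) = -43.0625, f(8) = -68, f(10) = -104.
Sum = Σ Δx_i · f(x_i).
Sum = -423.890625.

-423.890625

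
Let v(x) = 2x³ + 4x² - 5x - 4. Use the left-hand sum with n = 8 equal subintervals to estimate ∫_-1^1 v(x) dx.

-4.5

Δx = (1 − (-1))/8 = 0.25.
Left endpoints: -1, -0.75, -0.5, -0.25, 0, 0.25, 0.5, 0.75.
v(-1) = 3, v(-0.75) = 1.15625, v(-0.5) = -0.75, v(-0.25) = -2.53125, v(0) = -4, v(0.25) = -4.96875, v(0.5) = -5.25, v(0.75) = -4.65625.
Sum = Δx · [v(-1) + v(-0.75) + v(-0.5) + ...].
Sum = -4.5.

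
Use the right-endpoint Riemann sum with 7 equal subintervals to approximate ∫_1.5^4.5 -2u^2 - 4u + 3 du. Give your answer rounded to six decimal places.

Δu = (4.5 − 1.5)/7 = 3/7.
Right endpoints: 27/14, 33/14, 39/14, 45/14, 51/14, 57/14, 4.5.
f(27/14) = -1191/98, f(33/14) = -1719/98, f(39/14) = -2319/98, f(45/14) = -2991/98, f(51/14) = -3735/98, f(57/14) = -4551/98, f(4.5) = -55.5.
Sum = Δu · [f(27/14) + f(33/14) + f(39/14) + ...].
Sum ≈ -95.969388.

-95.969388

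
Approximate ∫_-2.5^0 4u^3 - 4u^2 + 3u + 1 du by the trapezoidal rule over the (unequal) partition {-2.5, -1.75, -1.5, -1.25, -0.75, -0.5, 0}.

Subinterval widths: 0.75, 0.25, 0.25, 0.5, 0.25, 0.5.
f(-2.5) = -94, f(-1.75) = -37.9375, f(-1.5) = -26, f(-1.25) = -16.8125, f(-0.75) = -5.1875, f(-0.5) = -2, f(0) = 1.
On each subinterval the trapezoid contributes (Δu_i/2)·[f(u_{i-1}) + f(u_i)].
Sum = -69.46875.

-69.46875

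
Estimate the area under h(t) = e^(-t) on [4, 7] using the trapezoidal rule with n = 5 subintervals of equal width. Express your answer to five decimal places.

0.01792

Δt = (7 − 4)/5 = 0.6.
h(4) ≈ 0.01832, h(4.6) ≈ 0.01005, h(5.2) ≈ 0.00552, h(5.8) ≈ 0.00303, h(6.4) ≈ 0.00166, h(7) ≈ 0.00091.
T_5 = (Δt/2)·[h(t_0) + 2h(t_1) + ... + 2h(t_{4}) + h(t_5)].
Sum ≈ 0.01792.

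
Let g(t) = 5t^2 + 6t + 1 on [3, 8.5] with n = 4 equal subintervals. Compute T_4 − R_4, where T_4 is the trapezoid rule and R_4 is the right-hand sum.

T_4 = 1182.45703125.
R_4 = 1422.56640625.
T_4 − R_4 = -240.109375.

-240.109375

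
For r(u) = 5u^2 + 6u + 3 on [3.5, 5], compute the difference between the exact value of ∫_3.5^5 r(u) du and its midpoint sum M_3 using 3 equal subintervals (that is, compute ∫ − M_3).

Exact integral: ∫_3.5^5 r(u) du = 179.625.
M_3 = 179.46875.
Error = 179.625 − 179.46875 = 0.15625.

0.15625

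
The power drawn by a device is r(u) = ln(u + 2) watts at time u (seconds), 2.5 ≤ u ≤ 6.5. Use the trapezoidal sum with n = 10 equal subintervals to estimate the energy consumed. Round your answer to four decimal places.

Δu = (6.5 − 2.5)/10 = 0.4.
r(2.5) ≈ 1.5041, r(2.9) ≈ 1.5892, r(3.3) ≈ 1.6677, r(3.7) ≈ 1.7405, r(4.1) ≈ 1.8083, r(4.5) ≈ 1.8718, r(4.9) ≈ 1.9315, r(5.3) ≈ 1.9879, r(5.7) ≈ 2.0412, r(6.1) ≈ 2.0919, r(6.5) ≈ 2.1401.
T_10 = (Δu/2)·[r(u_0) + 2r(u_1) + ... + 2r(u_{9}) + r(u_10)].
Sum ≈ 7.4208.

7.4208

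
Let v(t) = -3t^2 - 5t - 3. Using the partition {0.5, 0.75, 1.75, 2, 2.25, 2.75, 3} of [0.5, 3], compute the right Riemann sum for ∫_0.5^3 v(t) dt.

-67.625

Subinterval widths: 0.25, 1, 0.25, 0.25, 0.5, 0.25.
Right endpoints: 0.75, 1.75, 2, 2.25, 2.75, 3.
v(0.75) = -8.4375, v(1.75) = -20.9375, v(2) = -25, v(2.25) = -29.4375, v(2.75) = -39.4375, v(3) = -45.
Sum = Σ Δt_i · v(t_i).
Sum = -67.625.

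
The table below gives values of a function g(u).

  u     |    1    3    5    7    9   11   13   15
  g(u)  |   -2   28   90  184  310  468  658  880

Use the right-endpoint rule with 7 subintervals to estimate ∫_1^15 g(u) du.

5236

Δu = 2.
Sum = 2·[28 + 90 + 184 + 310 + 468 + 658 + 880] = 5236.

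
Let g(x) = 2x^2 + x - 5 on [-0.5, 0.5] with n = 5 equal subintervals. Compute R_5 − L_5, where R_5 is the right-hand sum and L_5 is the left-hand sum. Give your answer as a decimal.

0.2

R_5 = -4.72.
L_5 = -4.92.
R_5 − L_5 = 0.2.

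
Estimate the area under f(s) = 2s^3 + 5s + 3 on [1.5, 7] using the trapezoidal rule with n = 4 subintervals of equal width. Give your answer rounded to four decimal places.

1375.5371

Δs = (7 − 1.5)/4 = 1.375.
f(1.5) = 17.25, f(2.875) = 64.90234375, f(4.25) = 177.78125, f(5.625) = 387.08203125, f(7) = 724.
T_4 = (Δs/2)·[f(s_0) + 2f(s_1) + 2f(s_2) + 2f(s_3) + f(s_4)].
Sum ≈ 1375.5371.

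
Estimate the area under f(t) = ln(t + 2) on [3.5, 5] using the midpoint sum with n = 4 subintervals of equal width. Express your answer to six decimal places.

Δt = (5 − 3.5)/4 = 0.375.
Midpoints: 3.6875, 4.0625, 4.4375, 4.8125.
f(3.6875) ≈ 1.738271, f(4.0625) ≈ 1.802122, f(4.4375) ≈ 1.862140, f(4.8125) ≈ 1.918759.
Sum = Δt · [f(3.6875) + f(4.0625) + f(4.4375) + f(4.8125)].
Sum ≈ 2.745485.

2.745485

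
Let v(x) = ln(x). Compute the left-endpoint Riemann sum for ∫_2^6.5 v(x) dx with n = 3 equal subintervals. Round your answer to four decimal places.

5.3330

Δx = (6.5 − 2)/3 = 1.5.
Left endpoints: 2, 3.5, 5.
v(2) ≈ 0.6931, v(3.5) ≈ 1.2528, v(5) ≈ 1.6094.
Sum = Δx · [v(2) + v(3.5) + v(5)].
Sum ≈ 5.3330.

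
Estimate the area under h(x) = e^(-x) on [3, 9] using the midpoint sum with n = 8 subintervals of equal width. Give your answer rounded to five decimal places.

Δx = (9 − 3)/8 = 0.75.
Midpoints: 3.375, 4.125, 4.875, 5.625, 6.375, 7.125, 7.875, 8.625.
h(3.375) ≈ 0.03422, h(4.125) ≈ 0.01616, h(4.875) ≈ 0.00764, h(5.625) ≈ 0.00361, h(6.375) ≈ 0.00170, h(7.125) ≈ 0.00080, h(7.875) ≈ 0.00038, h(8.625) ≈ 0.00018.
Sum = Δx · [h(3.375) + h(4.125) + h(4.875) + ...].
Sum ≈ 0.04852.

0.04852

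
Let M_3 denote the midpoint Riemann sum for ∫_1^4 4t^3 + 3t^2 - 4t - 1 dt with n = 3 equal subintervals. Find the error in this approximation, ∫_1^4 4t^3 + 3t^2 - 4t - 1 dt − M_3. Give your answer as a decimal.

8.25

Exact integral: ∫_1^4 f(t) dt = 285.
M_3 = 276.75.
Error = 285 − 276.75 = 8.25.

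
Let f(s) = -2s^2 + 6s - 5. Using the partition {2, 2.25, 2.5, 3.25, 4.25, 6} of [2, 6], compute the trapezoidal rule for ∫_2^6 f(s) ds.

-64.9375

Subinterval widths: 0.25, 0.25, 0.75, 1, 1.75.
f(2) = -1, f(2.25) = -1.625, f(2.5) = -2.5, f(3.25) = -6.625, f(4.25) = -15.625, f(6) = -41.
On each subinterval the trapezoid contributes (Δs_i/2)·[f(s_{i-1}) + f(s_i)].
Sum = -64.9375.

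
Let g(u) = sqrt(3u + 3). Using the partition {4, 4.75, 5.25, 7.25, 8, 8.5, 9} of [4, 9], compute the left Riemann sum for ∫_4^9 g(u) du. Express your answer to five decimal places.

Subinterval widths: 0.75, 0.5, 2, 0.75, 0.5, 0.5.
Left endpoints: 4, 4.75, 5.25, 7.25, 8, 8.5.
g(4) ≈ 3.87298, g(4.75) ≈ 4.15331, g(5.25) ≈ 4.33013, g(7.25) ≈ 4.97494, g(8) ≈ 5.19615, g(8.5) ≈ 5.33854.
Sum = Σ Δu_i · g(u_i).
Sum ≈ 22.64020.

22.64020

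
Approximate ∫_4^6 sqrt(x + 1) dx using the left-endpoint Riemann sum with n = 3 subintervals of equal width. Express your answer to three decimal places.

4.755

Δx = (6 − 4)/3 = 2/3.
Left endpoints: 4, 14/3, 16/3.
f(4) ≈ 2.236, f(14/3) ≈ 2.380, f(16/3) ≈ 2.517.
Sum = Δx · [f(4) + f(14/3) + f(16/3)].
Sum ≈ 4.755.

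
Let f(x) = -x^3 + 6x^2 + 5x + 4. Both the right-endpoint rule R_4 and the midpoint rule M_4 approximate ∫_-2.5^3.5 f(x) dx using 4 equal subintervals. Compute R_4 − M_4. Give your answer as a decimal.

R_4 = 144.
M_4 = 123.1875.
R_4 − M_4 = 20.8125.

20.8125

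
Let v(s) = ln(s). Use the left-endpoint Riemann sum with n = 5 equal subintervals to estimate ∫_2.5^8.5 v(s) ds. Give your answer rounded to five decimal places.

Δs = (8.5 − 2.5)/5 = 1.2.
Left endpoints: 2.5, 3.7, 4.9, 6.1, 7.3.
v(2.5) ≈ 0.91629, v(3.7) ≈ 1.30833, v(4.9) ≈ 1.58924, v(6.1) ≈ 1.80829, v(7.3) ≈ 1.98787.
Sum = Δs · [v(2.5) + v(3.7) + v(4.9) + v(6.1) + v(7.3)].
Sum ≈ 9.13203.

9.13203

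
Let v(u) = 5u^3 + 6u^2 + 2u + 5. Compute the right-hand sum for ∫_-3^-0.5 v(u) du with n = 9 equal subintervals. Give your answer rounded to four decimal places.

Δu = (-0.5 − (-3))/9 = 5/18.
Right endpoints: -49/18, -22/9, -13/6, -17/9, -29/18, -4/3, -19/18, -7/9, -0.5.
v(-49/18) = -331529/5832, v(-22/9) = -27023/729, v(-13/6) = -4757/216, v(-17/9) = -8068/729, v(-29/18) = -20749/5832, v(-4/3) = 31/27, v(-19/18) = 21541/5832, v(-7/9) = 3442/729, v(-0.5) = 4.875.
Sum = Δu · [v(-49/18) + v(-22/9) + v(-13/6) + ...].
Sum ≈ -32.2569.

-32.2569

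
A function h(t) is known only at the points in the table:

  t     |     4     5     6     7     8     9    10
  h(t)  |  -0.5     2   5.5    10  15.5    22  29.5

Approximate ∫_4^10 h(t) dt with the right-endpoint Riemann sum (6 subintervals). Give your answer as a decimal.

Δt = 1.
Sum = 1·[2 + 5.5 + 10 + 15.5 + 22 + 29.5] = 84.5.

84.5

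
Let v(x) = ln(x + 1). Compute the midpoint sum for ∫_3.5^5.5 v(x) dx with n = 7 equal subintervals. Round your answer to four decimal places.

Δx = (5.5 − 3.5)/7 = 2/7.
Midpoints: 51/14, 55/14, 59/14, 4.5, 67/14, 71/14, 75/14.
v(51/14) ≈ 1.5353, v(55/14) ≈ 1.5950, v(59/14) ≈ 1.6514, v(4.5) ≈ 1.7047, v(67/14) ≈ 1.7554, v(71/14) ≈ 1.8036, v(75/14) ≈ 1.8496.
Sum = Δx · [v(51/14) + v(55/14) + v(59/14) + ...].
Sum ≈ 3.3986.

3.3986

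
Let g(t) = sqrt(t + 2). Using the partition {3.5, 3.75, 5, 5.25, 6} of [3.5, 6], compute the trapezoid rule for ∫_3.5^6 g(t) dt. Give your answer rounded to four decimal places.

6.4829

Subinterval widths: 0.25, 1.25, 0.25, 0.75.
g(3.5) ≈ 2.3452, g(3.75) ≈ 2.3979, g(5) ≈ 2.6458, g(5.25) ≈ 2.6926, g(6) ≈ 2.8284.
On each subinterval the trapezoid contributes (Δt_i/2)·[g(t_{i-1}) + g(t_i)].
Sum ≈ 6.4829.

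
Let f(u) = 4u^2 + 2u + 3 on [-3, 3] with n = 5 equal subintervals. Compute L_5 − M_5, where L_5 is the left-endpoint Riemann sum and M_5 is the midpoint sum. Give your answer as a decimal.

L_5 = 88.56.
M_5 = 87.12.
L_5 − M_5 = 1.44.

1.44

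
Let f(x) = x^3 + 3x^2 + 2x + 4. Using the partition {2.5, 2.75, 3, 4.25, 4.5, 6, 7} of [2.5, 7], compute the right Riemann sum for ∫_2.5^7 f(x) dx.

Subinterval widths: 0.25, 0.25, 1.25, 0.25, 1.5, 1.
Right endpoints: 2.75, 3, 4.25, 4.5, 6, 7.
f(2.75) = 52.984375, f(3) = 64, f(4.25) = 143.453125, f(4.5) = 164.875, f(6) = 340, f(7) = 508.
Sum = Σ Δx_i · f(x_i).
Sum = 1267.78125.

1267.78125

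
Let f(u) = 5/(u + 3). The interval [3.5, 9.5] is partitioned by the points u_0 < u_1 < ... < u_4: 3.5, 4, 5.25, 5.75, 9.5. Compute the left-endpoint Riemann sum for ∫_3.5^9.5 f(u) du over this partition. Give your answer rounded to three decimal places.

3.723

Subinterval widths: 0.5, 1.25, 0.5, 3.75.
Left endpoints: 3.5, 4, 5.25, 5.75.
f(3.5) = 10/13, f(4) = 5/7, f(5.25) = 20/33, f(5.75) = 4/7.
Sum = Σ Δu_i · f(u_i).
Sum ≈ 3.723.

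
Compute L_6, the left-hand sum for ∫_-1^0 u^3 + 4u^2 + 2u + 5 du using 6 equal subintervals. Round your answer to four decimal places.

Δu = (0 − (-1))/6 = 1/6.
Left endpoints: -1, -5/6, -2/3, -0.5, -1/3, -1/6.
f(-1) = 6, f(-5/6) = 1195/216, f(-2/3) = 139/27, f(-0.5) = 4.875, f(-1/3) = 128/27, f(-1/6) = 1031/216.
Sum = Δu · [f(-1) + f(-5/6) + f(-2/3) + ...].
Sum ≈ 5.1782.

5.1782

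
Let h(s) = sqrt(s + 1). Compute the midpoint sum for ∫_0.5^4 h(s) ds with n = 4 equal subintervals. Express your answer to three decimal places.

6.235

Δs = (4 − 0.5)/4 = 0.875.
Midpoints: 0.9375, 1.8125, 2.6875, 3.5625.
h(0.9375) ≈ 1.392, h(1.8125) ≈ 1.677, h(2.6875) ≈ 1.920, h(3.5625) ≈ 2.136.
Sum = Δs · [h(0.9375) + h(1.8125) + h(2.6875) + h(3.5625)].
Sum ≈ 6.235.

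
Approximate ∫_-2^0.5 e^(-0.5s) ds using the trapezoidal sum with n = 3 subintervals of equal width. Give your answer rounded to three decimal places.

Δs = (0.5 − (-2))/3 = 5/6.
f(-2) ≈ 2.718, f(-7/6) ≈ 1.792, f(-1/3) ≈ 1.181, f(0.5) ≈ 0.779.
T_3 = (Δs/2)·[f(s_0) + 2f(s_1) + 2f(s_2) + f(s_3)].
Sum ≈ 3.935.

3.935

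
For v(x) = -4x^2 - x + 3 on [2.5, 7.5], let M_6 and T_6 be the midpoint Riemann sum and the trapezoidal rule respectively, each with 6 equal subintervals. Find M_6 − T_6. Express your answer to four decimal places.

3.4722

M_6 ≈ -550.509259.
T_6 ≈ -553.981481.
M_6 − T_6 ≈ 3.4722.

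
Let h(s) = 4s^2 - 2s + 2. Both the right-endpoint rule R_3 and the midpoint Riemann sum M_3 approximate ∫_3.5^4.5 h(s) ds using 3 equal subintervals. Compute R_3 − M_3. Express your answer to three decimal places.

R_3 ≈ 63.40741.
M_3 ≈ 58.29630.
R_3 − M_3 ≈ 5.111.

5.111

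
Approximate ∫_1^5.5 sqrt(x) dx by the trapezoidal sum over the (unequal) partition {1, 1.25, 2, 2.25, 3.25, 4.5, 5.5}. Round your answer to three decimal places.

Subinterval widths: 0.25, 0.75, 0.25, 1, 1.25, 1.
f(1) ≈ 1.000, f(1.25) ≈ 1.118, f(2) ≈ 1.414, f(2.25) ≈ 1.500, f(3.25) ≈ 1.803, f(4.5) ≈ 2.121, f(5.5) ≈ 2.345.
On each subinterval the trapezoid contributes (Δx_i/2)·[f(x_{i-1}) + f(x_i)].
Sum ≈ 7.916.

7.916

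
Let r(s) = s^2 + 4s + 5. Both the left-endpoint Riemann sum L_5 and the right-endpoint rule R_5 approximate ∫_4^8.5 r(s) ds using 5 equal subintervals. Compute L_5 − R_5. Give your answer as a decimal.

-66.825

L_5 = 285.57.
R_5 = 352.395.
L_5 − R_5 = -66.825.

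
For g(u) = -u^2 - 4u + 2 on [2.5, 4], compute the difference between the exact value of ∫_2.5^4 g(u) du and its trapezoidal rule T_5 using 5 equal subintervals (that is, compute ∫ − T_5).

Exact integral: ∫_2.5^4 g(u) du = -32.625.
T_5 = -32.6475.
Error = -32.625 − (-32.6475) = 0.0225.

0.0225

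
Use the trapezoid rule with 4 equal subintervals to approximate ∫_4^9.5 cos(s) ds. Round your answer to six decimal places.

Δs = (9.5 − 4)/4 = 1.375.
f(4) ≈ -0.653644, f(5.375) ≈ 0.615177, f(6.75) ≈ 0.893006, f(8.125) ≈ -0.267713, f(9.5) ≈ -0.997172.
T_4 = (Δs/2)·[f(s_0) + 2f(s_1) + 2f(s_2) + 2f(s_3) + f(s_4)].
Sum ≈ 0.570712.

0.570712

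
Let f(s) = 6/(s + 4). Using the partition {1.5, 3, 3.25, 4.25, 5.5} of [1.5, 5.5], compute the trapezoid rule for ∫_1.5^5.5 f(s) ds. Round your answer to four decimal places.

3.2983

Subinterval widths: 1.5, 0.25, 1, 1.25.
f(1.5) = 12/11, f(3) = 6/7, f(3.25) = 24/29, f(4.25) = 8/11, f(5.5) = 12/19.
On each subinterval the trapezoid contributes (Δs_i/2)·[f(s_{i-1}) + f(s_i)].
Sum ≈ 3.2983.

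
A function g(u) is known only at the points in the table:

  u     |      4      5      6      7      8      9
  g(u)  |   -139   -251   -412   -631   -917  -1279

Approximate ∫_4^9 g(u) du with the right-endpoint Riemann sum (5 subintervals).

Δu = 1.
Sum = 1·[(-251) + (-412) + (-631) + (-917) + (-1279)] = -3490.

-3490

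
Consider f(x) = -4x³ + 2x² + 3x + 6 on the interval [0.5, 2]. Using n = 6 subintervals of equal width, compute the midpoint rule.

Δx = (2 − 0.5)/6 = 0.25.
Midpoints: 0.625, 0.875, 1.125, 1.375, 1.625, 1.875.
f(0.625) = 7.6796875, f(0.875) = 7.4765625, f(1.125) = 6.2109375, f(1.375) = 3.5078125, f(1.625) = -1.0078125, f(1.875) = -7.7109375.
Sum = Δx · [f(0.625) + f(0.875) + f(1.125) + ...].
Sum = 4.0390625.

4.0390625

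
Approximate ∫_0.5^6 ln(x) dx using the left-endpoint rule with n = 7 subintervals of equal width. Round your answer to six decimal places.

4.532373

Δx = (6 − 0.5)/7 = 11/14.
Left endpoints: 0.5, 9/7, 29/14, 20/7, 51/14, 31/7, 73/14.
f(0.5) ≈ -0.693147, f(9/7) ≈ 0.251314, f(29/14) ≈ 0.728239, f(20/7) ≈ 1.049822, f(51/14) ≈ 1.292768, f(31/7) ≈ 1.488077, f(73/14) ≈ 1.651402.
Sum = Δx · [f(0.5) + f(9/7) + f(29/14) + ...].
Sum ≈ 4.532373.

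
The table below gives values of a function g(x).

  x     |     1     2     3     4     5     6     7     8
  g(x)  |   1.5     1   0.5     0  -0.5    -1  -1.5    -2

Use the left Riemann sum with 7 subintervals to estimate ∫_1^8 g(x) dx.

0

Δx = 1.
Sum = 1·[1.5 + 1 + 0.5 + 0 + (-0.5) + (-1) + (-1.5)] = 0.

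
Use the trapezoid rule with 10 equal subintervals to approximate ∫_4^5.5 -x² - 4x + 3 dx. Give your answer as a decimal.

Δx = (5.5 − 4)/10 = 0.15.
f(4) = -29, f(4.15) = -30.8225, f(4.3) = -32.69, f(4.45) = -34.6025, f(4.6) = -36.56, f(4.75) = -38.5625, f(4.9) = -40.61, f(5.05) = -42.7025, f(5.2) = -44.84, f(5.35) = -47.0225, f(5.5) = -49.25.
T_10 = (Δx/2)·[f(x_0) + 2f(x_1) + ... + 2f(x_{9}) + f(x_10)].
Sum = -58.130625.

-58.130625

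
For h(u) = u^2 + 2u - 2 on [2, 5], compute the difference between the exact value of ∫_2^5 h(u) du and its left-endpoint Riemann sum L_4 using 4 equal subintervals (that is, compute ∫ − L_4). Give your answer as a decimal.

9.84375

Exact integral: ∫_2^5 h(u) du = 54.
L_4 = 44.15625.
Error = 54 − 44.15625 = 9.84375.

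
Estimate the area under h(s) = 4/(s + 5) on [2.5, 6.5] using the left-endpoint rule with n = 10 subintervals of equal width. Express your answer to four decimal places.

Δs = (6.5 − 2.5)/10 = 0.4.
Left endpoints: 2.5, 2.9, 3.3, 3.7, 4.1, 4.5, 4.9, 5.3, 5.7, 6.1.
h(2.5) = 8/15, h(2.9) = 40/79, h(3.3) = 40/83, h(3.7) = 40/87, h(4.1) = 40/91, h(4.5) = 8/19, h(4.9) = 40/99, h(5.3) = 40/103, h(5.7) = 40/107, h(6.1) = 40/111.
Sum = Δs · [h(2.5) + h(2.9) + h(3.3) + ...].
Sum ≈ 1.7474.

1.7474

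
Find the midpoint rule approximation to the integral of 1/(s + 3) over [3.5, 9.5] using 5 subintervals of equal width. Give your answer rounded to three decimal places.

0.653

Δs = (9.5 − 3.5)/5 = 1.2.
Midpoints: 4.1, 5.3, 6.5, 7.7, 8.9.
f(4.1) = 10/71, f(5.3) = 10/83, f(6.5) = 2/19, f(7.7) = 10/107, f(8.9) = 10/119.
Sum = Δs · [f(4.1) + f(5.3) + f(6.5) + f(7.7) + f(8.9)].
Sum ≈ 0.653.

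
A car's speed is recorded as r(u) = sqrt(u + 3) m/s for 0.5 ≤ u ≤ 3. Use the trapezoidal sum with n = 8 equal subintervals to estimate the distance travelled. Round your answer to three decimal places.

5.432

Δu = (3 − 0.5)/8 = 0.3125.
r(0.5) ≈ 1.871, r(0.8125) ≈ 1.953, r(1.125) ≈ 2.031, r(1.4375) ≈ 2.107, r(1.75) ≈ 2.179, r(2.0625) ≈ 2.250, r(2.375) ≈ 2.318, r(2.6875) ≈ 2.385, r(3) ≈ 2.449.
T_8 = (Δu/2)·[r(u_0) + 2r(u_1) + ... + 2r(u_{7}) + r(u_8)].
Sum ≈ 5.432.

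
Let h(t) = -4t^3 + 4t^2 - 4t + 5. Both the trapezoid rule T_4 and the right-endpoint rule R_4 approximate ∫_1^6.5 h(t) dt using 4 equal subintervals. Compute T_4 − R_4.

654.15625

T_4 = -1545.28515625.
R_4 = -2199.44140625.
T_4 − R_4 = 654.15625.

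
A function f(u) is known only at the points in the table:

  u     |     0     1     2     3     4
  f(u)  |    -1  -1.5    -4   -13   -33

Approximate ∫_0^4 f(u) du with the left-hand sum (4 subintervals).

Δu = 1.
Sum = 1·[(-1) + (-1.5) + (-4) + (-13)] = -19.5.

-19.5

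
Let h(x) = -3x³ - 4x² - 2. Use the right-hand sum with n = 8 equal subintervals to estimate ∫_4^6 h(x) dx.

-1054.6875

Δx = (6 − 4)/8 = 0.25.
Right endpoints: 4.25, 4.5, 4.75, 5, 5.25, 5.5, 5.75, 6.
h(4.25) = -304.546875, h(4.5) = -356.375, h(4.75) = -413.765625, h(5) = -477, h(5.25) = -546.359375, h(5.5) = -622.125, h(5.75) = -704.578125, h(6) = -794.
Sum = Δx · [h(4.25) + h(4.5) + h(4.75) + ...].
Sum = -1054.6875.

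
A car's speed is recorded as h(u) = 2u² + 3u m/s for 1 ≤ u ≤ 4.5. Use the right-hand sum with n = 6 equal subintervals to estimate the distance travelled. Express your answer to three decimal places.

Δu = (4.5 − 1)/6 = 7/12.
Right endpoints: 19/12, 13/6, 2.75, 10/3, 47/12, 4.5.
h(19/12) = 703/72, h(13/6) = 143/9, h(2.75) = 23.375, h(10/3) = 290/9, h(47/12) = 3055/72, h(4.5) = 54.
Sum = Δu · [h(19/12) + h(13/6) + h(2.75) + ...].
Sum ≈ 103.647.

103.647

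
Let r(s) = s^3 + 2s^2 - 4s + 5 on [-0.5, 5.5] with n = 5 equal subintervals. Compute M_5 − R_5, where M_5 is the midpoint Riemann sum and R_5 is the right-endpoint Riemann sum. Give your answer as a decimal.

M_5 = 302.91.
R_5 = 444.93.
M_5 − R_5 = -142.02.

-142.02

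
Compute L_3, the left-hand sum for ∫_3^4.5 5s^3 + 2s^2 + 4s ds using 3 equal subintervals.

392.9375

Δs = (4.5 − 3)/3 = 0.5.
Left endpoints: 3, 3.5, 4.
f(3) = 165, f(3.5) = 252.875, f(4) = 368.
Sum = Δs · [f(3) + f(3.5) + f(4)].
Sum = 392.9375.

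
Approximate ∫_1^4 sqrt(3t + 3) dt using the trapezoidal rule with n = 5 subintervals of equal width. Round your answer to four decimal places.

9.6372

Δt = (4 − 1)/5 = 0.6.
f(1) ≈ 2.4495, f(1.6) ≈ 2.7928, f(2.2) ≈ 3.0984, f(2.8) ≈ 3.3764, f(3.4) ≈ 3.6332, f(4) ≈ 3.8730.
T_5 = (Δt/2)·[f(t_0) + 2f(t_1) + ... + 2f(t_{4}) + f(t_5)].
Sum ≈ 9.6372.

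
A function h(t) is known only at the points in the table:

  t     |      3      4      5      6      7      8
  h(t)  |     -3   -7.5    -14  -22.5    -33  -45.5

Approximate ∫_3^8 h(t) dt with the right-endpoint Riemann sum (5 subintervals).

-122.5

Δt = 1.
Sum = 1·[(-7.5) + (-14) + (-22.5) + (-33) + (-45.5)] = -122.5.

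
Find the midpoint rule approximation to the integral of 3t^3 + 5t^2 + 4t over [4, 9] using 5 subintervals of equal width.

5940.625

Δt = (9 − 4)/5 = 1.
Midpoints: 4.5, 5.5, 6.5, 7.5, 8.5.
f(4.5) = 392.625, f(5.5) = 672.375, f(6.5) = 1061.125, f(7.5) = 1576.875, f(8.5) = 2237.625.
Sum = Δt · [f(4.5) + f(5.5) + f(6.5) + f(7.5) + f(8.5)].
Sum = 5940.625.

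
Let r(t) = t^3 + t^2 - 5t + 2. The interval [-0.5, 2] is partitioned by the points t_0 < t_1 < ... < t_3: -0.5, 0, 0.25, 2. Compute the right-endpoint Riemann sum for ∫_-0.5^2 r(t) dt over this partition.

8.20703125

Subinterval widths: 0.5, 0.25, 1.75.
Right endpoints: 0, 0.25, 2.
r(0) = 2, r(0.25) = 0.828125, r(2) = 4.
Sum = Σ Δt_i · r(t_i).
Sum = 8.20703125.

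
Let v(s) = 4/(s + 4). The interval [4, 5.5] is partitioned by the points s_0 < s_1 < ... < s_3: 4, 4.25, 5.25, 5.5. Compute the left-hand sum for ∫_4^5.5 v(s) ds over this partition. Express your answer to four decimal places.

Subinterval widths: 0.25, 1, 0.25.
Left endpoints: 4, 4.25, 5.25.
v(4) = 0.5, v(4.25) = 16/33, v(5.25) = 16/37.
Sum = Σ Δs_i · v(s_i).
Sum ≈ 0.7180.

0.7180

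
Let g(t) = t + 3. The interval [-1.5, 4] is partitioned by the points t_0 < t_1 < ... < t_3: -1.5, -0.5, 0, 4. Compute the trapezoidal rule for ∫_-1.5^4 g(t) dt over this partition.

23.375

Subinterval widths: 1, 0.5, 4.
g(-1.5) = 1.5, g(-0.5) = 2.5, g(0) = 3, g(4) = 7.
On each subinterval the trapezoid contributes (Δt_i/2)·[g(t_{i-1}) + g(t_i)].
Sum = 23.375.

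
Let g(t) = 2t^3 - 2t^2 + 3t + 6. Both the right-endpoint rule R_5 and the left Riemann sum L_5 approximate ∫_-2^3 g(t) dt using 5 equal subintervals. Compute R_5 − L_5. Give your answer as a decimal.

R_5 = 85.
L_5 = 10.
R_5 − L_5 = 75.

75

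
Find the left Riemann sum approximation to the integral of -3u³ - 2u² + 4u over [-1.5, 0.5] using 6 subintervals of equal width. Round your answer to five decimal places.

-2.74074

Δu = (0.5 − (-1.5))/6 = 1/3.
Left endpoints: -1.5, -7/6, -5/6, -0.5, -1/6, 1/6.
f(-1.5) = -0.375, f(-7/6) = -2.625, f(-5/6) = -215/72, f(-0.5) = -2.125, f(-1/6) = -17/24, f(1/6) = 43/72.
Sum = Δu · [f(-1.5) + f(-7/6) + f(-5/6) + ...].
Sum ≈ -2.74074.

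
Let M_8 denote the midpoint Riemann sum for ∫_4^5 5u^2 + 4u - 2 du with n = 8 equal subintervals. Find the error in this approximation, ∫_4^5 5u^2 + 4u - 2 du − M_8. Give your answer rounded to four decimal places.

Exact integral: ∫_4^5 f(u) du ≈ 117.666667.
M_8 = 117.66015625.
Error ≈ 117.666667 − 117.66015625 ≈ 0.0065.

0.0065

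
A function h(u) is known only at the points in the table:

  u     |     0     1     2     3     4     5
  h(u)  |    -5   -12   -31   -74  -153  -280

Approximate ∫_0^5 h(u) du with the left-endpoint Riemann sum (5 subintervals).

-275

Δu = 1.
Sum = 1·[(-5) + (-12) + (-31) + (-74) + (-153)] = -275.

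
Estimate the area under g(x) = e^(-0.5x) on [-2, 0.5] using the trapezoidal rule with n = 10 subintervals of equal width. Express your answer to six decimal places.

Δx = (0.5 − (-2))/10 = 0.25.
g(-2) ≈ 2.718282, g(-1.75) ≈ 2.398875, g(-1.5) ≈ 2.117000, g(-1.25) ≈ 1.868246, g(-1) ≈ 1.648721, g(-0.75) ≈ 1.454991, g(-0.5) ≈ 1.284025, g(-0.25) ≈ 1.133148, g(0) ≈ 1.000000, g(0.25) ≈ 0.882497, g(0.5) ≈ 0.778801.
T_10 = (Δx/2)·[g(x_0) + 2g(x_1) + ... + 2g(x_{9}) + g(x_10)].
Sum ≈ 3.884012.

3.884012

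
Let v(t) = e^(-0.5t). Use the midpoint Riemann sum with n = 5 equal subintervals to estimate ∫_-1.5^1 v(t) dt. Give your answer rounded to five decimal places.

Δt = (1 − (-1.5))/5 = 0.5.
Midpoints: -1.25, -0.75, -0.25, 0.25, 0.75.
v(-1.25) ≈ 1.86825, v(-0.75) ≈ 1.45499, v(-0.25) ≈ 1.13315, v(0.25) ≈ 0.88250, v(0.75) ≈ 0.68729.
Sum = Δt · [v(-1.25) + v(-0.75) + v(-0.25) + v(0.25) + v(0.75)].
Sum ≈ 3.01309.

3.01309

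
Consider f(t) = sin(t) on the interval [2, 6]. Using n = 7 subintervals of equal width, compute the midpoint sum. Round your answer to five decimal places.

-1.39522

Δt = (6 − 2)/7 = 4/7.
Midpoints: 16/7, 20/7, 24/7, 4, 32/7, 36/7, 40/7.
f(16/7) ≈ 0.75515, f(20/7) ≈ 0.28063, f(24/7) ≈ -0.28306, f(4) ≈ -0.75680, f(32/7) ≈ -0.99008, f(36/7) ≈ -0.90877, f(40/7) ≈ -0.53871.
Sum = Δt · [f(16/7) + f(20/7) + f(24/7) + ...].
Sum ≈ -1.39522.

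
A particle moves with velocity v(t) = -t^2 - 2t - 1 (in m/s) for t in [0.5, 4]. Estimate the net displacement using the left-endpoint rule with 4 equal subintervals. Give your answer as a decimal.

Δt = (4 − 0.5)/4 = 0.875.
Left endpoints: 0.5, 1.375, 2.25, 3.125.
v(0.5) = -2.25, v(1.375) = -5.640625, v(2.25) = -10.5625, v(3.125) = -17.015625.
Sum = Δt · [v(0.5) + v(1.375) + v(2.25) + v(3.125)].
Sum = -31.03515625.

-31.03515625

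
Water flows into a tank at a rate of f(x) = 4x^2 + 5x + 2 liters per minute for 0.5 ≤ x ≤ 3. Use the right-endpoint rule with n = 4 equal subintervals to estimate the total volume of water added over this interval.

Δx = (3 − 0.5)/4 = 0.625.
Right endpoints: 1.125, 1.75, 2.375, 3.
f(1.125) = 12.6875, f(1.75) = 23, f(2.375) = 36.4375, f(3) = 53.
Sum = Δx · [f(1.125) + f(1.75) + f(2.375) + f(3)].
Sum = 78.203125.

78.203125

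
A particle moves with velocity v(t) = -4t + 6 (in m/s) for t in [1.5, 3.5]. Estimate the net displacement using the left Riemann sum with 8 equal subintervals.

-7

Δt = (3.5 − 1.5)/8 = 0.25.
Left endpoints: 1.5, 1.75, 2, 2.25, 2.5, 2.75, 3, 3.25.
v(1.5) = 0, v(1.75) = -1, v(2) = -2, v(2.25) = -3, v(2.5) = -4, v(2.75) = -5, v(3) = -6, v(3.25) = -7.
Sum = Δt · [v(1.5) + v(1.75) + v(2) + ...].
Sum = -7.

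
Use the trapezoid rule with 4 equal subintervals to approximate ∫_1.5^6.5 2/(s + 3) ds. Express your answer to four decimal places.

1.5043

Δs = (6.5 − 1.5)/4 = 1.25.
f(1.5) = 4/9, f(2.75) = 8/23, f(4) = 2/7, f(5.25) = 8/33, f(6.5) = 4/19.
T_4 = (Δs/2)·[f(s_0) + 2f(s_1) + 2f(s_2) + 2f(s_3) + f(s_4)].
Sum ≈ 1.5043.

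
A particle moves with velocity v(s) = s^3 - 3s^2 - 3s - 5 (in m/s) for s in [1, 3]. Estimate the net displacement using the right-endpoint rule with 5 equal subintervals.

-28.64

Δs = (3 − 1)/5 = 0.4.
Right endpoints: 1.4, 1.8, 2.2, 2.6, 3.
v(1.4) = -12.336, v(1.8) = -14.288, v(2.2) = -15.472, v(2.6) = -15.504, v(3) = -14.
Sum = Δs · [v(1.4) + v(1.8) + v(2.2) + v(2.6) + v(3)].
Sum = -28.64.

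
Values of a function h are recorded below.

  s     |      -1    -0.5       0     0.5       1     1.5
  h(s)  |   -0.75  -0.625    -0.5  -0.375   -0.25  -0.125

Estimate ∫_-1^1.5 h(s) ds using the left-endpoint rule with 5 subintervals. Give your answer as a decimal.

-1.25

Δs = 0.5.
Sum = 0.5·[(-0.75) + (-0.625) + (-0.5) + (-0.375) + (-0.25)] = -1.25.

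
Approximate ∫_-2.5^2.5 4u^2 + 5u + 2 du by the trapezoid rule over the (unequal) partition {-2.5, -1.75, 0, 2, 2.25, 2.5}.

Subinterval widths: 0.75, 1.75, 2, 0.25, 0.25.
f(-2.5) = 14.5, f(-1.75) = 5.5, f(0) = 2, f(2) = 28, f(2.25) = 33.5, f(2.5) = 39.5.
On each subinterval the trapezoid contributes (Δu_i/2)·[f(u_{i-1}) + f(u_i)].
Sum = 60.875.

60.875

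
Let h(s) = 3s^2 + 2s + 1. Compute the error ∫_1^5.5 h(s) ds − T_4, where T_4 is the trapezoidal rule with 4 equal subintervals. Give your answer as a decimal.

-2.84765625

Exact integral: ∫_1^5.5 h(s) ds = 199.125.
T_4 = 201.97265625.
Error = 199.125 − 201.97265625 = -2.84765625.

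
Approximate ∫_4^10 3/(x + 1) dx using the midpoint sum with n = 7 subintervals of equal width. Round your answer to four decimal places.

2.3625

Δx = (10 − 4)/7 = 6/7.
Midpoints: 31/7, 37/7, 43/7, 7, 55/7, 61/7, 67/7.
f(31/7) = 21/38, f(37/7) = 21/44, f(43/7) = 0.42, f(7) = 0.375, f(55/7) = 21/62, f(61/7) = 21/68, f(67/7) = 21/74.
Sum = Δx · [f(31/7) + f(37/7) + f(43/7) + ...].
Sum ≈ 2.3625.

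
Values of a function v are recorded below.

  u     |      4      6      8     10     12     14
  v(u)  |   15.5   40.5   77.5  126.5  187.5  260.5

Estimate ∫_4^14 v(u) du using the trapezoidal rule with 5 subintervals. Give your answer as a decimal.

Δu = 2.
T_5 = (2/2)·[15.5 + 2·40.5 + 2·77.5 + 2·126.5 + 2·187.5 + 260.5] = 1140.

1140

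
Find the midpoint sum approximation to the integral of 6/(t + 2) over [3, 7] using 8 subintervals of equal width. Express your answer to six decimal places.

Δt = (7 − 3)/8 = 0.5.
Midpoints: 3.25, 3.75, 4.25, 4.75, 5.25, 5.75, 6.25, 6.75.
f(3.25) = 8/7, f(3.75) = 24/23, f(4.25) = 0.96, f(4.75) = 8/9, f(5.25) = 24/29, f(5.75) = 24/31, f(6.25) = 8/11, f(6.75) = 24/35.
Sum = Δt · [f(3.25) + f(3.75) + f(4.25) + ...].
Sum ≈ 3.524996.

3.524996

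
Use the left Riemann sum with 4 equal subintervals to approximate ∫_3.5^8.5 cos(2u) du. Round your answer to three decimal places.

Δu = (8.5 − 3.5)/4 = 1.25.
Left endpoints: 3.5, 4.75, 6, 7.25.
f(3.5) ≈ 0.754, f(4.75) ≈ -0.997, f(6) ≈ 0.844, f(7.25) ≈ -0.355.
Sum = Δu · [f(3.5) + f(4.75) + f(6) + f(7.25)].
Sum ≈ 0.307.

0.307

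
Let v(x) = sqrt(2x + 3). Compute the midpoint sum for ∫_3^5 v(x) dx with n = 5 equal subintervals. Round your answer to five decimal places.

Δx = (5 − 3)/5 = 0.4.
Midpoints: 3.2, 3.6, 4, 4.4, 4.8.
v(3.2) ≈ 3.06594, v(3.6) ≈ 3.19374, v(4) ≈ 3.31662, v(4.4) ≈ 3.43511, v(4.8) ≈ 3.54965.
Sum = Δx · [v(3.2) + v(3.6) + v(4) + v(4.4) + v(4.8)].
Sum ≈ 6.62443.

6.62443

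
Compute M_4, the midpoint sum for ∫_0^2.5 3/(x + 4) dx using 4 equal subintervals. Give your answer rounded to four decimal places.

Δx = (2.5 − 0)/4 = 0.625.
Midpoints: 0.3125, 0.9375, 1.5625, 2.1875.
f(0.3125) = 16/23, f(0.9375) = 48/79, f(1.5625) = 48/89, f(2.1875) = 16/33.
Sum = Δx · [f(0.3125) + f(0.9375) + f(1.5625) + f(2.1875)].
Sum ≈ 1.4546.

1.4546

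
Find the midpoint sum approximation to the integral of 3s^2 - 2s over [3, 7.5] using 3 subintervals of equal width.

345.09375

Δs = (7.5 − 3)/3 = 1.5.
Midpoints: 3.75, 5.25, 6.75.
f(3.75) = 34.6875, f(5.25) = 72.1875, f(6.75) = 123.1875.
Sum = Δs · [f(3.75) + f(5.25) + f(6.75)].
Sum = 345.09375.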